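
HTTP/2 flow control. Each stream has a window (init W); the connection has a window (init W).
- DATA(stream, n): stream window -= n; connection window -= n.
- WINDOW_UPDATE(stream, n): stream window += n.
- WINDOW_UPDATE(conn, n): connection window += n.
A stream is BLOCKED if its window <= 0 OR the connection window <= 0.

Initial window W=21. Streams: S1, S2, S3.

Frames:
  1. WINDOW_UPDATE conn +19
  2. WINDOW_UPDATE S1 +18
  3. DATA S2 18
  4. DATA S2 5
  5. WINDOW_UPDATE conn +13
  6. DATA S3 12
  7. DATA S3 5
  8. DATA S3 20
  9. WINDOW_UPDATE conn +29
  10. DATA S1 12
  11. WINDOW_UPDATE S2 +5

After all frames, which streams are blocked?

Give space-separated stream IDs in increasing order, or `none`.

Answer: S3

Derivation:
Op 1: conn=40 S1=21 S2=21 S3=21 blocked=[]
Op 2: conn=40 S1=39 S2=21 S3=21 blocked=[]
Op 3: conn=22 S1=39 S2=3 S3=21 blocked=[]
Op 4: conn=17 S1=39 S2=-2 S3=21 blocked=[2]
Op 5: conn=30 S1=39 S2=-2 S3=21 blocked=[2]
Op 6: conn=18 S1=39 S2=-2 S3=9 blocked=[2]
Op 7: conn=13 S1=39 S2=-2 S3=4 blocked=[2]
Op 8: conn=-7 S1=39 S2=-2 S3=-16 blocked=[1, 2, 3]
Op 9: conn=22 S1=39 S2=-2 S3=-16 blocked=[2, 3]
Op 10: conn=10 S1=27 S2=-2 S3=-16 blocked=[2, 3]
Op 11: conn=10 S1=27 S2=3 S3=-16 blocked=[3]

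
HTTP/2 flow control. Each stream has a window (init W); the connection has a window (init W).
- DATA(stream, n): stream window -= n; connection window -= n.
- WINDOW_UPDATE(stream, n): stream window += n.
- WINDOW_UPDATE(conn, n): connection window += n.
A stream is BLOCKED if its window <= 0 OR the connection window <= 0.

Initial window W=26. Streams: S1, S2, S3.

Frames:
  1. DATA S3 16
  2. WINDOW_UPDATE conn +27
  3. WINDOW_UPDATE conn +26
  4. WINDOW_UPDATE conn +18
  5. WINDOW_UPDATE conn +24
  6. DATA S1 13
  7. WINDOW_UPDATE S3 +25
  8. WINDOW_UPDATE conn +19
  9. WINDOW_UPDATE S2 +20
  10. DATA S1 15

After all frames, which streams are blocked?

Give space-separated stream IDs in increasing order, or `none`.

Op 1: conn=10 S1=26 S2=26 S3=10 blocked=[]
Op 2: conn=37 S1=26 S2=26 S3=10 blocked=[]
Op 3: conn=63 S1=26 S2=26 S3=10 blocked=[]
Op 4: conn=81 S1=26 S2=26 S3=10 blocked=[]
Op 5: conn=105 S1=26 S2=26 S3=10 blocked=[]
Op 6: conn=92 S1=13 S2=26 S3=10 blocked=[]
Op 7: conn=92 S1=13 S2=26 S3=35 blocked=[]
Op 8: conn=111 S1=13 S2=26 S3=35 blocked=[]
Op 9: conn=111 S1=13 S2=46 S3=35 blocked=[]
Op 10: conn=96 S1=-2 S2=46 S3=35 blocked=[1]

Answer: S1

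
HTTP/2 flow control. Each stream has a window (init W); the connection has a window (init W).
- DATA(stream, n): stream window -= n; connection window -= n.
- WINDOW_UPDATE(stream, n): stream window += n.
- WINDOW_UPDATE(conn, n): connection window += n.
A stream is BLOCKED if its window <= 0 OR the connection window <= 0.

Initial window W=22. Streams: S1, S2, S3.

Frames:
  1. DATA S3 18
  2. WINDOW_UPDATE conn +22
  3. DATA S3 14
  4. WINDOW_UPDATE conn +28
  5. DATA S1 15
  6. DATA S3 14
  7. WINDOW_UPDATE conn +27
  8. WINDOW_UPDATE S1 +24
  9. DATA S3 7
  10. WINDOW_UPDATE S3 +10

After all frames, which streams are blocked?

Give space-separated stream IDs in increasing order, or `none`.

Answer: S3

Derivation:
Op 1: conn=4 S1=22 S2=22 S3=4 blocked=[]
Op 2: conn=26 S1=22 S2=22 S3=4 blocked=[]
Op 3: conn=12 S1=22 S2=22 S3=-10 blocked=[3]
Op 4: conn=40 S1=22 S2=22 S3=-10 blocked=[3]
Op 5: conn=25 S1=7 S2=22 S3=-10 blocked=[3]
Op 6: conn=11 S1=7 S2=22 S3=-24 blocked=[3]
Op 7: conn=38 S1=7 S2=22 S3=-24 blocked=[3]
Op 8: conn=38 S1=31 S2=22 S3=-24 blocked=[3]
Op 9: conn=31 S1=31 S2=22 S3=-31 blocked=[3]
Op 10: conn=31 S1=31 S2=22 S3=-21 blocked=[3]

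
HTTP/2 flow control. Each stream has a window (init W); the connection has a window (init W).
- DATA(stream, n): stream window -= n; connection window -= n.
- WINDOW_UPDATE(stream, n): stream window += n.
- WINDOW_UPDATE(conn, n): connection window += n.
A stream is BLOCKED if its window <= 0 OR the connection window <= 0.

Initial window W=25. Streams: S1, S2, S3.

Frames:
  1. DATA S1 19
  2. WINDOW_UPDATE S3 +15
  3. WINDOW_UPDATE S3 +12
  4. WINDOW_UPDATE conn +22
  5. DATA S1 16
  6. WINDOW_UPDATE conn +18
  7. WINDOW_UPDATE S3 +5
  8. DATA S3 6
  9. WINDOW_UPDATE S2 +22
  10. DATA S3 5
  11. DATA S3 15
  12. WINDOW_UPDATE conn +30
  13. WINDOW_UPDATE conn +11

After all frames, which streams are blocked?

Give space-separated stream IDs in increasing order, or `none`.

Answer: S1

Derivation:
Op 1: conn=6 S1=6 S2=25 S3=25 blocked=[]
Op 2: conn=6 S1=6 S2=25 S3=40 blocked=[]
Op 3: conn=6 S1=6 S2=25 S3=52 blocked=[]
Op 4: conn=28 S1=6 S2=25 S3=52 blocked=[]
Op 5: conn=12 S1=-10 S2=25 S3=52 blocked=[1]
Op 6: conn=30 S1=-10 S2=25 S3=52 blocked=[1]
Op 7: conn=30 S1=-10 S2=25 S3=57 blocked=[1]
Op 8: conn=24 S1=-10 S2=25 S3=51 blocked=[1]
Op 9: conn=24 S1=-10 S2=47 S3=51 blocked=[1]
Op 10: conn=19 S1=-10 S2=47 S3=46 blocked=[1]
Op 11: conn=4 S1=-10 S2=47 S3=31 blocked=[1]
Op 12: conn=34 S1=-10 S2=47 S3=31 blocked=[1]
Op 13: conn=45 S1=-10 S2=47 S3=31 blocked=[1]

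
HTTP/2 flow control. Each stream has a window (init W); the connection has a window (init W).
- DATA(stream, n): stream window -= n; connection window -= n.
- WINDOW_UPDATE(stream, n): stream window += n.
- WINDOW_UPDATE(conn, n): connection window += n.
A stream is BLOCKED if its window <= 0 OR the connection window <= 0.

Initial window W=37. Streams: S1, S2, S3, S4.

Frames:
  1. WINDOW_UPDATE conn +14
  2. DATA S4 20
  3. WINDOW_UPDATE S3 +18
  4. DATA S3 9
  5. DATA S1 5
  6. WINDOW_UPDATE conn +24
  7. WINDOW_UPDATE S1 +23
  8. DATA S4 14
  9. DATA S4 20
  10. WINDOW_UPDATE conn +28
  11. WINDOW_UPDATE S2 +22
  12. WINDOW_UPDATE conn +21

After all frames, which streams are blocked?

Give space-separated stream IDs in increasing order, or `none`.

Op 1: conn=51 S1=37 S2=37 S3=37 S4=37 blocked=[]
Op 2: conn=31 S1=37 S2=37 S3=37 S4=17 blocked=[]
Op 3: conn=31 S1=37 S2=37 S3=55 S4=17 blocked=[]
Op 4: conn=22 S1=37 S2=37 S3=46 S4=17 blocked=[]
Op 5: conn=17 S1=32 S2=37 S3=46 S4=17 blocked=[]
Op 6: conn=41 S1=32 S2=37 S3=46 S4=17 blocked=[]
Op 7: conn=41 S1=55 S2=37 S3=46 S4=17 blocked=[]
Op 8: conn=27 S1=55 S2=37 S3=46 S4=3 blocked=[]
Op 9: conn=7 S1=55 S2=37 S3=46 S4=-17 blocked=[4]
Op 10: conn=35 S1=55 S2=37 S3=46 S4=-17 blocked=[4]
Op 11: conn=35 S1=55 S2=59 S3=46 S4=-17 blocked=[4]
Op 12: conn=56 S1=55 S2=59 S3=46 S4=-17 blocked=[4]

Answer: S4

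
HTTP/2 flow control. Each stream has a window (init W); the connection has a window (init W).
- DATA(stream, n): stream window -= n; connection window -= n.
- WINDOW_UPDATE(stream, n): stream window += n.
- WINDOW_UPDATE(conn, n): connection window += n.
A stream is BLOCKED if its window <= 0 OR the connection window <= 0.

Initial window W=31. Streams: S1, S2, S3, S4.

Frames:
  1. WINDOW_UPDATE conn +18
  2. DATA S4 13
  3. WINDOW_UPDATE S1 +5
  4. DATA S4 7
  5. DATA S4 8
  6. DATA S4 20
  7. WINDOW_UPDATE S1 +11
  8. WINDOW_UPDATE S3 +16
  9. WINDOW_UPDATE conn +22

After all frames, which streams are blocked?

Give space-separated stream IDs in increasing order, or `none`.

Op 1: conn=49 S1=31 S2=31 S3=31 S4=31 blocked=[]
Op 2: conn=36 S1=31 S2=31 S3=31 S4=18 blocked=[]
Op 3: conn=36 S1=36 S2=31 S3=31 S4=18 blocked=[]
Op 4: conn=29 S1=36 S2=31 S3=31 S4=11 blocked=[]
Op 5: conn=21 S1=36 S2=31 S3=31 S4=3 blocked=[]
Op 6: conn=1 S1=36 S2=31 S3=31 S4=-17 blocked=[4]
Op 7: conn=1 S1=47 S2=31 S3=31 S4=-17 blocked=[4]
Op 8: conn=1 S1=47 S2=31 S3=47 S4=-17 blocked=[4]
Op 9: conn=23 S1=47 S2=31 S3=47 S4=-17 blocked=[4]

Answer: S4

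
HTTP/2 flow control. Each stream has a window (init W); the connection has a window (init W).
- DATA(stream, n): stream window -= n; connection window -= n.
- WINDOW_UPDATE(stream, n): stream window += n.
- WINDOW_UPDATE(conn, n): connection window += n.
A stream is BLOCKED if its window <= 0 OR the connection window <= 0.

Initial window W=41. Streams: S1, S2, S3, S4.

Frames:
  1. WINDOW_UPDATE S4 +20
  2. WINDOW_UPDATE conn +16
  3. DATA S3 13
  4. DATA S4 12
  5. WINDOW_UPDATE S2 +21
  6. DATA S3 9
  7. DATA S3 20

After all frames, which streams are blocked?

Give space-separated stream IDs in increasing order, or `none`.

Op 1: conn=41 S1=41 S2=41 S3=41 S4=61 blocked=[]
Op 2: conn=57 S1=41 S2=41 S3=41 S4=61 blocked=[]
Op 3: conn=44 S1=41 S2=41 S3=28 S4=61 blocked=[]
Op 4: conn=32 S1=41 S2=41 S3=28 S4=49 blocked=[]
Op 5: conn=32 S1=41 S2=62 S3=28 S4=49 blocked=[]
Op 6: conn=23 S1=41 S2=62 S3=19 S4=49 blocked=[]
Op 7: conn=3 S1=41 S2=62 S3=-1 S4=49 blocked=[3]

Answer: S3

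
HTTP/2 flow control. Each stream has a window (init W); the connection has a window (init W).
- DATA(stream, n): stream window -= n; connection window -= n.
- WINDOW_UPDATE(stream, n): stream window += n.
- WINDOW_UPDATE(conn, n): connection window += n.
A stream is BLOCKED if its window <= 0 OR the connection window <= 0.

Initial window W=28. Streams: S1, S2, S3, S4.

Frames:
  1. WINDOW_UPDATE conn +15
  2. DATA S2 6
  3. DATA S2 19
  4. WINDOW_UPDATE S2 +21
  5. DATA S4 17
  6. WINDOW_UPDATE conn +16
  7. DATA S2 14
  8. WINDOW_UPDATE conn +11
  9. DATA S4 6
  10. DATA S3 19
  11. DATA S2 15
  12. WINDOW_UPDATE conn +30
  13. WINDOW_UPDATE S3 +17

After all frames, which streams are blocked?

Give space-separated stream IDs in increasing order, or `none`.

Answer: S2

Derivation:
Op 1: conn=43 S1=28 S2=28 S3=28 S4=28 blocked=[]
Op 2: conn=37 S1=28 S2=22 S3=28 S4=28 blocked=[]
Op 3: conn=18 S1=28 S2=3 S3=28 S4=28 blocked=[]
Op 4: conn=18 S1=28 S2=24 S3=28 S4=28 blocked=[]
Op 5: conn=1 S1=28 S2=24 S3=28 S4=11 blocked=[]
Op 6: conn=17 S1=28 S2=24 S3=28 S4=11 blocked=[]
Op 7: conn=3 S1=28 S2=10 S3=28 S4=11 blocked=[]
Op 8: conn=14 S1=28 S2=10 S3=28 S4=11 blocked=[]
Op 9: conn=8 S1=28 S2=10 S3=28 S4=5 blocked=[]
Op 10: conn=-11 S1=28 S2=10 S3=9 S4=5 blocked=[1, 2, 3, 4]
Op 11: conn=-26 S1=28 S2=-5 S3=9 S4=5 blocked=[1, 2, 3, 4]
Op 12: conn=4 S1=28 S2=-5 S3=9 S4=5 blocked=[2]
Op 13: conn=4 S1=28 S2=-5 S3=26 S4=5 blocked=[2]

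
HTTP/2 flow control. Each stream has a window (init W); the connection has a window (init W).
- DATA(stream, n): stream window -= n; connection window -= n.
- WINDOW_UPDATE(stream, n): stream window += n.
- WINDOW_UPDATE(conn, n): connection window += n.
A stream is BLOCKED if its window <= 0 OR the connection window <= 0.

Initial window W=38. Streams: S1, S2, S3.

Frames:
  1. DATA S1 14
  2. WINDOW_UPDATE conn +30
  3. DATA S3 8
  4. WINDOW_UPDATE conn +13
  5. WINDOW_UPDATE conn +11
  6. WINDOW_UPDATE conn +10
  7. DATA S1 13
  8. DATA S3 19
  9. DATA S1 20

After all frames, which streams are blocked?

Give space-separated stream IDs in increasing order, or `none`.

Op 1: conn=24 S1=24 S2=38 S3=38 blocked=[]
Op 2: conn=54 S1=24 S2=38 S3=38 blocked=[]
Op 3: conn=46 S1=24 S2=38 S3=30 blocked=[]
Op 4: conn=59 S1=24 S2=38 S3=30 blocked=[]
Op 5: conn=70 S1=24 S2=38 S3=30 blocked=[]
Op 6: conn=80 S1=24 S2=38 S3=30 blocked=[]
Op 7: conn=67 S1=11 S2=38 S3=30 blocked=[]
Op 8: conn=48 S1=11 S2=38 S3=11 blocked=[]
Op 9: conn=28 S1=-9 S2=38 S3=11 blocked=[1]

Answer: S1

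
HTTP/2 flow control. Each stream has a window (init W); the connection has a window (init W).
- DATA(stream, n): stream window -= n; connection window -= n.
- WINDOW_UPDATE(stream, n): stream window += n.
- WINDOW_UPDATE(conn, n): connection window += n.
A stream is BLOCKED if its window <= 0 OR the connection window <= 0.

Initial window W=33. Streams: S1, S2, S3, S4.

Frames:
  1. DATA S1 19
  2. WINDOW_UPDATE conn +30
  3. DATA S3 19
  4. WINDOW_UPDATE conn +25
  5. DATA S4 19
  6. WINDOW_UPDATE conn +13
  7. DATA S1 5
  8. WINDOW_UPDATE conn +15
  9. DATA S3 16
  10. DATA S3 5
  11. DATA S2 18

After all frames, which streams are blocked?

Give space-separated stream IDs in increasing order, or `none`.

Answer: S3

Derivation:
Op 1: conn=14 S1=14 S2=33 S3=33 S4=33 blocked=[]
Op 2: conn=44 S1=14 S2=33 S3=33 S4=33 blocked=[]
Op 3: conn=25 S1=14 S2=33 S3=14 S4=33 blocked=[]
Op 4: conn=50 S1=14 S2=33 S3=14 S4=33 blocked=[]
Op 5: conn=31 S1=14 S2=33 S3=14 S4=14 blocked=[]
Op 6: conn=44 S1=14 S2=33 S3=14 S4=14 blocked=[]
Op 7: conn=39 S1=9 S2=33 S3=14 S4=14 blocked=[]
Op 8: conn=54 S1=9 S2=33 S3=14 S4=14 blocked=[]
Op 9: conn=38 S1=9 S2=33 S3=-2 S4=14 blocked=[3]
Op 10: conn=33 S1=9 S2=33 S3=-7 S4=14 blocked=[3]
Op 11: conn=15 S1=9 S2=15 S3=-7 S4=14 blocked=[3]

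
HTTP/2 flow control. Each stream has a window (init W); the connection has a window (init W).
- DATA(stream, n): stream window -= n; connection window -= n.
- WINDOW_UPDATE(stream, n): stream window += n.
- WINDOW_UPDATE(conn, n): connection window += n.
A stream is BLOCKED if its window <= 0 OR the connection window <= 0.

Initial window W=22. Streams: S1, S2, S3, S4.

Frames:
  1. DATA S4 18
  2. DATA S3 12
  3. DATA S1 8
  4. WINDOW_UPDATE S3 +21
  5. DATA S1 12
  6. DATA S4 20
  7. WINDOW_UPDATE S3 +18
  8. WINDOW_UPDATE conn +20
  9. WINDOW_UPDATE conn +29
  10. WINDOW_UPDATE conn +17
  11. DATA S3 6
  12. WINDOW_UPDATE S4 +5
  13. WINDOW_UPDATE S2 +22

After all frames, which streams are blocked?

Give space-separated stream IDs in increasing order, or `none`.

Answer: S4

Derivation:
Op 1: conn=4 S1=22 S2=22 S3=22 S4=4 blocked=[]
Op 2: conn=-8 S1=22 S2=22 S3=10 S4=4 blocked=[1, 2, 3, 4]
Op 3: conn=-16 S1=14 S2=22 S3=10 S4=4 blocked=[1, 2, 3, 4]
Op 4: conn=-16 S1=14 S2=22 S3=31 S4=4 blocked=[1, 2, 3, 4]
Op 5: conn=-28 S1=2 S2=22 S3=31 S4=4 blocked=[1, 2, 3, 4]
Op 6: conn=-48 S1=2 S2=22 S3=31 S4=-16 blocked=[1, 2, 3, 4]
Op 7: conn=-48 S1=2 S2=22 S3=49 S4=-16 blocked=[1, 2, 3, 4]
Op 8: conn=-28 S1=2 S2=22 S3=49 S4=-16 blocked=[1, 2, 3, 4]
Op 9: conn=1 S1=2 S2=22 S3=49 S4=-16 blocked=[4]
Op 10: conn=18 S1=2 S2=22 S3=49 S4=-16 blocked=[4]
Op 11: conn=12 S1=2 S2=22 S3=43 S4=-16 blocked=[4]
Op 12: conn=12 S1=2 S2=22 S3=43 S4=-11 blocked=[4]
Op 13: conn=12 S1=2 S2=44 S3=43 S4=-11 blocked=[4]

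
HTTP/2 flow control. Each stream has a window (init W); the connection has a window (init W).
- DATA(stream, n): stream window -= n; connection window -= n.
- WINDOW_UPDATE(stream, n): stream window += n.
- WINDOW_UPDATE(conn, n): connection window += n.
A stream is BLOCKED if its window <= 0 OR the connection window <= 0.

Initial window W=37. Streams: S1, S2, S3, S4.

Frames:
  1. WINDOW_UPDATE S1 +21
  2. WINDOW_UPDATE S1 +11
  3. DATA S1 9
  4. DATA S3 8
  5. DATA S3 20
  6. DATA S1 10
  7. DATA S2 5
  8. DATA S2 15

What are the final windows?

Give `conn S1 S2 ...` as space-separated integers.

Op 1: conn=37 S1=58 S2=37 S3=37 S4=37 blocked=[]
Op 2: conn=37 S1=69 S2=37 S3=37 S4=37 blocked=[]
Op 3: conn=28 S1=60 S2=37 S3=37 S4=37 blocked=[]
Op 4: conn=20 S1=60 S2=37 S3=29 S4=37 blocked=[]
Op 5: conn=0 S1=60 S2=37 S3=9 S4=37 blocked=[1, 2, 3, 4]
Op 6: conn=-10 S1=50 S2=37 S3=9 S4=37 blocked=[1, 2, 3, 4]
Op 7: conn=-15 S1=50 S2=32 S3=9 S4=37 blocked=[1, 2, 3, 4]
Op 8: conn=-30 S1=50 S2=17 S3=9 S4=37 blocked=[1, 2, 3, 4]

Answer: -30 50 17 9 37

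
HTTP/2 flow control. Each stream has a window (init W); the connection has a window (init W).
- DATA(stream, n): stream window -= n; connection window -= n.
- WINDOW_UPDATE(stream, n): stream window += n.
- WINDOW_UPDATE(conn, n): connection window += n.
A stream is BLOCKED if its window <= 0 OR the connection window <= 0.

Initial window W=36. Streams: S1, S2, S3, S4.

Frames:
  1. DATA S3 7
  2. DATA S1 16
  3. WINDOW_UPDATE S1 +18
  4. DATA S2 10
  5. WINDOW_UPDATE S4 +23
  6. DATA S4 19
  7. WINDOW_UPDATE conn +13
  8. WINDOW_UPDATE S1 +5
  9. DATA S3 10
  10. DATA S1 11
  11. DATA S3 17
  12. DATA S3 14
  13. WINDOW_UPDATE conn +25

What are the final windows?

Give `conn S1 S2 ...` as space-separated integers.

Answer: -30 32 26 -12 40

Derivation:
Op 1: conn=29 S1=36 S2=36 S3=29 S4=36 blocked=[]
Op 2: conn=13 S1=20 S2=36 S3=29 S4=36 blocked=[]
Op 3: conn=13 S1=38 S2=36 S3=29 S4=36 blocked=[]
Op 4: conn=3 S1=38 S2=26 S3=29 S4=36 blocked=[]
Op 5: conn=3 S1=38 S2=26 S3=29 S4=59 blocked=[]
Op 6: conn=-16 S1=38 S2=26 S3=29 S4=40 blocked=[1, 2, 3, 4]
Op 7: conn=-3 S1=38 S2=26 S3=29 S4=40 blocked=[1, 2, 3, 4]
Op 8: conn=-3 S1=43 S2=26 S3=29 S4=40 blocked=[1, 2, 3, 4]
Op 9: conn=-13 S1=43 S2=26 S3=19 S4=40 blocked=[1, 2, 3, 4]
Op 10: conn=-24 S1=32 S2=26 S3=19 S4=40 blocked=[1, 2, 3, 4]
Op 11: conn=-41 S1=32 S2=26 S3=2 S4=40 blocked=[1, 2, 3, 4]
Op 12: conn=-55 S1=32 S2=26 S3=-12 S4=40 blocked=[1, 2, 3, 4]
Op 13: conn=-30 S1=32 S2=26 S3=-12 S4=40 blocked=[1, 2, 3, 4]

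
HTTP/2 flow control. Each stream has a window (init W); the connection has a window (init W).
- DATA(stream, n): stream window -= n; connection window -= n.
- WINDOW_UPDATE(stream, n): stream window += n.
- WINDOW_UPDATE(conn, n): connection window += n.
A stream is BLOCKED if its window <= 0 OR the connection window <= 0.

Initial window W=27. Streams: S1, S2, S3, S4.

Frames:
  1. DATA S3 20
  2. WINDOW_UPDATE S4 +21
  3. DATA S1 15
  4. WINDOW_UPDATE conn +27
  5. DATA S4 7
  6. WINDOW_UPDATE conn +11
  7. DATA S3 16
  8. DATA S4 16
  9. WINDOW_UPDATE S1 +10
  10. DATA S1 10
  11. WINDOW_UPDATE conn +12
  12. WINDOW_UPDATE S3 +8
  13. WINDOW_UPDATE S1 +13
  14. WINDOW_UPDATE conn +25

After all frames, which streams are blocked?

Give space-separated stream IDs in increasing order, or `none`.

Op 1: conn=7 S1=27 S2=27 S3=7 S4=27 blocked=[]
Op 2: conn=7 S1=27 S2=27 S3=7 S4=48 blocked=[]
Op 3: conn=-8 S1=12 S2=27 S3=7 S4=48 blocked=[1, 2, 3, 4]
Op 4: conn=19 S1=12 S2=27 S3=7 S4=48 blocked=[]
Op 5: conn=12 S1=12 S2=27 S3=7 S4=41 blocked=[]
Op 6: conn=23 S1=12 S2=27 S3=7 S4=41 blocked=[]
Op 7: conn=7 S1=12 S2=27 S3=-9 S4=41 blocked=[3]
Op 8: conn=-9 S1=12 S2=27 S3=-9 S4=25 blocked=[1, 2, 3, 4]
Op 9: conn=-9 S1=22 S2=27 S3=-9 S4=25 blocked=[1, 2, 3, 4]
Op 10: conn=-19 S1=12 S2=27 S3=-9 S4=25 blocked=[1, 2, 3, 4]
Op 11: conn=-7 S1=12 S2=27 S3=-9 S4=25 blocked=[1, 2, 3, 4]
Op 12: conn=-7 S1=12 S2=27 S3=-1 S4=25 blocked=[1, 2, 3, 4]
Op 13: conn=-7 S1=25 S2=27 S3=-1 S4=25 blocked=[1, 2, 3, 4]
Op 14: conn=18 S1=25 S2=27 S3=-1 S4=25 blocked=[3]

Answer: S3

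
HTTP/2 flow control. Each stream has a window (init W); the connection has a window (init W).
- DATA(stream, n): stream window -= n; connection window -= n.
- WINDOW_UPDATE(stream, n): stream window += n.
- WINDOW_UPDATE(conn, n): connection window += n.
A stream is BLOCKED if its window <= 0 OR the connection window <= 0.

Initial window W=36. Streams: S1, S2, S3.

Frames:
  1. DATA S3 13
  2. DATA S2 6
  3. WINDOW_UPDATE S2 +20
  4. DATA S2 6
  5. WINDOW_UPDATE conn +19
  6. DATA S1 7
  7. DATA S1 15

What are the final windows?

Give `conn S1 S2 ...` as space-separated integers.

Answer: 8 14 44 23

Derivation:
Op 1: conn=23 S1=36 S2=36 S3=23 blocked=[]
Op 2: conn=17 S1=36 S2=30 S3=23 blocked=[]
Op 3: conn=17 S1=36 S2=50 S3=23 blocked=[]
Op 4: conn=11 S1=36 S2=44 S3=23 blocked=[]
Op 5: conn=30 S1=36 S2=44 S3=23 blocked=[]
Op 6: conn=23 S1=29 S2=44 S3=23 blocked=[]
Op 7: conn=8 S1=14 S2=44 S3=23 blocked=[]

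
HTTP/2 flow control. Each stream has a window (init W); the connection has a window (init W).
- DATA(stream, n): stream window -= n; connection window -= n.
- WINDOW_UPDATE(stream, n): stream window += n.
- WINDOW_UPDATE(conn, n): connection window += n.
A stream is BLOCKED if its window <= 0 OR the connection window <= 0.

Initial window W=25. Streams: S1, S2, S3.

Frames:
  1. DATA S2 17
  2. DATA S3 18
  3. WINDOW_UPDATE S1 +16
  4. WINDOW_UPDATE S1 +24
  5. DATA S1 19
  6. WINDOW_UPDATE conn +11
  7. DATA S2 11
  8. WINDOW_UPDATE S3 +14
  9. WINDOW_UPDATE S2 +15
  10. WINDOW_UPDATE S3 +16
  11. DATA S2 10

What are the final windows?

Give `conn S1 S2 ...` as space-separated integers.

Op 1: conn=8 S1=25 S2=8 S3=25 blocked=[]
Op 2: conn=-10 S1=25 S2=8 S3=7 blocked=[1, 2, 3]
Op 3: conn=-10 S1=41 S2=8 S3=7 blocked=[1, 2, 3]
Op 4: conn=-10 S1=65 S2=8 S3=7 blocked=[1, 2, 3]
Op 5: conn=-29 S1=46 S2=8 S3=7 blocked=[1, 2, 3]
Op 6: conn=-18 S1=46 S2=8 S3=7 blocked=[1, 2, 3]
Op 7: conn=-29 S1=46 S2=-3 S3=7 blocked=[1, 2, 3]
Op 8: conn=-29 S1=46 S2=-3 S3=21 blocked=[1, 2, 3]
Op 9: conn=-29 S1=46 S2=12 S3=21 blocked=[1, 2, 3]
Op 10: conn=-29 S1=46 S2=12 S3=37 blocked=[1, 2, 3]
Op 11: conn=-39 S1=46 S2=2 S3=37 blocked=[1, 2, 3]

Answer: -39 46 2 37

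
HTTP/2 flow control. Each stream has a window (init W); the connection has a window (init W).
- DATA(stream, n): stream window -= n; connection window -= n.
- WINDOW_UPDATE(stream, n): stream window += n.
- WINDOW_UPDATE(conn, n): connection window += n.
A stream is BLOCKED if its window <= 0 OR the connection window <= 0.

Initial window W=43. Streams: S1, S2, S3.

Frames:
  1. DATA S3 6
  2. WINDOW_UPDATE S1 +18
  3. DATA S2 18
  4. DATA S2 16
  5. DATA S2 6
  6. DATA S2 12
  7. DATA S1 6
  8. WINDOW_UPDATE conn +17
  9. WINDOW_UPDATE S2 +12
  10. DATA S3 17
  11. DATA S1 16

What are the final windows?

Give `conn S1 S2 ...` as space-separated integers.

Answer: -37 39 3 20

Derivation:
Op 1: conn=37 S1=43 S2=43 S3=37 blocked=[]
Op 2: conn=37 S1=61 S2=43 S3=37 blocked=[]
Op 3: conn=19 S1=61 S2=25 S3=37 blocked=[]
Op 4: conn=3 S1=61 S2=9 S3=37 blocked=[]
Op 5: conn=-3 S1=61 S2=3 S3=37 blocked=[1, 2, 3]
Op 6: conn=-15 S1=61 S2=-9 S3=37 blocked=[1, 2, 3]
Op 7: conn=-21 S1=55 S2=-9 S3=37 blocked=[1, 2, 3]
Op 8: conn=-4 S1=55 S2=-9 S3=37 blocked=[1, 2, 3]
Op 9: conn=-4 S1=55 S2=3 S3=37 blocked=[1, 2, 3]
Op 10: conn=-21 S1=55 S2=3 S3=20 blocked=[1, 2, 3]
Op 11: conn=-37 S1=39 S2=3 S3=20 blocked=[1, 2, 3]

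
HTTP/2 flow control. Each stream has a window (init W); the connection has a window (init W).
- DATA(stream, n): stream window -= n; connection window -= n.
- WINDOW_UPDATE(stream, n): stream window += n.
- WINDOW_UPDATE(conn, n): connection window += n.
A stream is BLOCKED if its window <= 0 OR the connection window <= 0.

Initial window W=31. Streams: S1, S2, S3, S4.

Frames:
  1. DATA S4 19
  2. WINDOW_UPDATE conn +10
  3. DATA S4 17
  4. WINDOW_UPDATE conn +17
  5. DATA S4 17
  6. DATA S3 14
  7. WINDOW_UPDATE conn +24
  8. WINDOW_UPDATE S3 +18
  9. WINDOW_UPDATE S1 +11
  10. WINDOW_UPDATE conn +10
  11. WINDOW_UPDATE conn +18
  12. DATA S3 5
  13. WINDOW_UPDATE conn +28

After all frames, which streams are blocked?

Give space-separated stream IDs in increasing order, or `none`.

Op 1: conn=12 S1=31 S2=31 S3=31 S4=12 blocked=[]
Op 2: conn=22 S1=31 S2=31 S3=31 S4=12 blocked=[]
Op 3: conn=5 S1=31 S2=31 S3=31 S4=-5 blocked=[4]
Op 4: conn=22 S1=31 S2=31 S3=31 S4=-5 blocked=[4]
Op 5: conn=5 S1=31 S2=31 S3=31 S4=-22 blocked=[4]
Op 6: conn=-9 S1=31 S2=31 S3=17 S4=-22 blocked=[1, 2, 3, 4]
Op 7: conn=15 S1=31 S2=31 S3=17 S4=-22 blocked=[4]
Op 8: conn=15 S1=31 S2=31 S3=35 S4=-22 blocked=[4]
Op 9: conn=15 S1=42 S2=31 S3=35 S4=-22 blocked=[4]
Op 10: conn=25 S1=42 S2=31 S3=35 S4=-22 blocked=[4]
Op 11: conn=43 S1=42 S2=31 S3=35 S4=-22 blocked=[4]
Op 12: conn=38 S1=42 S2=31 S3=30 S4=-22 blocked=[4]
Op 13: conn=66 S1=42 S2=31 S3=30 S4=-22 blocked=[4]

Answer: S4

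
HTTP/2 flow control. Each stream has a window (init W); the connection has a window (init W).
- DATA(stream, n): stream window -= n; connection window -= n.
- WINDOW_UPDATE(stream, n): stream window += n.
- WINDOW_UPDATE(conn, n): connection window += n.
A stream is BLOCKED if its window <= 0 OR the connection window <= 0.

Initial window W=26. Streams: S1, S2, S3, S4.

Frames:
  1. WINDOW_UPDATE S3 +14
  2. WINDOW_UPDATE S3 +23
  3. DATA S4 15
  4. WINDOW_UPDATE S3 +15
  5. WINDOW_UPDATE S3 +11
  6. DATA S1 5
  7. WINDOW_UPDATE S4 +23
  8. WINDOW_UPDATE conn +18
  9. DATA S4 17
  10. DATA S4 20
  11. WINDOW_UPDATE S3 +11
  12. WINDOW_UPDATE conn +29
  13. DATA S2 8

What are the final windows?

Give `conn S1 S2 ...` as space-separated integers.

Answer: 8 21 18 100 -3

Derivation:
Op 1: conn=26 S1=26 S2=26 S3=40 S4=26 blocked=[]
Op 2: conn=26 S1=26 S2=26 S3=63 S4=26 blocked=[]
Op 3: conn=11 S1=26 S2=26 S3=63 S4=11 blocked=[]
Op 4: conn=11 S1=26 S2=26 S3=78 S4=11 blocked=[]
Op 5: conn=11 S1=26 S2=26 S3=89 S4=11 blocked=[]
Op 6: conn=6 S1=21 S2=26 S3=89 S4=11 blocked=[]
Op 7: conn=6 S1=21 S2=26 S3=89 S4=34 blocked=[]
Op 8: conn=24 S1=21 S2=26 S3=89 S4=34 blocked=[]
Op 9: conn=7 S1=21 S2=26 S3=89 S4=17 blocked=[]
Op 10: conn=-13 S1=21 S2=26 S3=89 S4=-3 blocked=[1, 2, 3, 4]
Op 11: conn=-13 S1=21 S2=26 S3=100 S4=-3 blocked=[1, 2, 3, 4]
Op 12: conn=16 S1=21 S2=26 S3=100 S4=-3 blocked=[4]
Op 13: conn=8 S1=21 S2=18 S3=100 S4=-3 blocked=[4]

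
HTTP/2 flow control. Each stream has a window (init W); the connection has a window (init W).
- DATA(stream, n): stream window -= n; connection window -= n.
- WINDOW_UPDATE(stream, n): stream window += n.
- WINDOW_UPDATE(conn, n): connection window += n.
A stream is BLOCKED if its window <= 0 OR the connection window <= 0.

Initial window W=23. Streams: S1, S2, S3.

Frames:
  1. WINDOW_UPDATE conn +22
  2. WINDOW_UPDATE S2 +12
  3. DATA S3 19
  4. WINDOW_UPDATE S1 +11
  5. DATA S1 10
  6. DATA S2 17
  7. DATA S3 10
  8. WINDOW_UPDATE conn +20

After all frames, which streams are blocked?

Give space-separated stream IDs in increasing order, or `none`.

Answer: S3

Derivation:
Op 1: conn=45 S1=23 S2=23 S3=23 blocked=[]
Op 2: conn=45 S1=23 S2=35 S3=23 blocked=[]
Op 3: conn=26 S1=23 S2=35 S3=4 blocked=[]
Op 4: conn=26 S1=34 S2=35 S3=4 blocked=[]
Op 5: conn=16 S1=24 S2=35 S3=4 blocked=[]
Op 6: conn=-1 S1=24 S2=18 S3=4 blocked=[1, 2, 3]
Op 7: conn=-11 S1=24 S2=18 S3=-6 blocked=[1, 2, 3]
Op 8: conn=9 S1=24 S2=18 S3=-6 blocked=[3]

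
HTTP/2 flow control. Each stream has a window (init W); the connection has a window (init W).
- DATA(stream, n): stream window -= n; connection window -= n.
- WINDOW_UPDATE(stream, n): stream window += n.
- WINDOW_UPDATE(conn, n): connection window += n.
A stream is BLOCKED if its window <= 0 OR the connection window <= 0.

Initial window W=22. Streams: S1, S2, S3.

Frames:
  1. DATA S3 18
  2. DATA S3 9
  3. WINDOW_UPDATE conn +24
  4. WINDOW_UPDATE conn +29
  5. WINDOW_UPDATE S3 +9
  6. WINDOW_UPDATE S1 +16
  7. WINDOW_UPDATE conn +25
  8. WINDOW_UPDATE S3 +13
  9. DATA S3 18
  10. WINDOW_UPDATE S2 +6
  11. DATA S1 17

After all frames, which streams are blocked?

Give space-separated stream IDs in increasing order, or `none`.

Answer: S3

Derivation:
Op 1: conn=4 S1=22 S2=22 S3=4 blocked=[]
Op 2: conn=-5 S1=22 S2=22 S3=-5 blocked=[1, 2, 3]
Op 3: conn=19 S1=22 S2=22 S3=-5 blocked=[3]
Op 4: conn=48 S1=22 S2=22 S3=-5 blocked=[3]
Op 5: conn=48 S1=22 S2=22 S3=4 blocked=[]
Op 6: conn=48 S1=38 S2=22 S3=4 blocked=[]
Op 7: conn=73 S1=38 S2=22 S3=4 blocked=[]
Op 8: conn=73 S1=38 S2=22 S3=17 blocked=[]
Op 9: conn=55 S1=38 S2=22 S3=-1 blocked=[3]
Op 10: conn=55 S1=38 S2=28 S3=-1 blocked=[3]
Op 11: conn=38 S1=21 S2=28 S3=-1 blocked=[3]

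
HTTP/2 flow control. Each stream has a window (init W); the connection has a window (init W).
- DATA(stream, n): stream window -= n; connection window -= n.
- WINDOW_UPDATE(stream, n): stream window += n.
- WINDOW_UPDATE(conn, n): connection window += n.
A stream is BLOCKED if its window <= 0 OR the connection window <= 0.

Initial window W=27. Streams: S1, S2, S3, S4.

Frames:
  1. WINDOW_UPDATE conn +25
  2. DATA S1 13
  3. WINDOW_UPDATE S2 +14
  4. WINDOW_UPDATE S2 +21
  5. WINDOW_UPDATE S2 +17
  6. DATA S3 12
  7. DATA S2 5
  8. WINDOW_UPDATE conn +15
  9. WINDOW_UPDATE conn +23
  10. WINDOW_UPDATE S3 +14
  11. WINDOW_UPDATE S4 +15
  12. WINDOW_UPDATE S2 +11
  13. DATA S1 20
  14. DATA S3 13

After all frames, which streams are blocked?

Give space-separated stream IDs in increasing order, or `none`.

Answer: S1

Derivation:
Op 1: conn=52 S1=27 S2=27 S3=27 S4=27 blocked=[]
Op 2: conn=39 S1=14 S2=27 S3=27 S4=27 blocked=[]
Op 3: conn=39 S1=14 S2=41 S3=27 S4=27 blocked=[]
Op 4: conn=39 S1=14 S2=62 S3=27 S4=27 blocked=[]
Op 5: conn=39 S1=14 S2=79 S3=27 S4=27 blocked=[]
Op 6: conn=27 S1=14 S2=79 S3=15 S4=27 blocked=[]
Op 7: conn=22 S1=14 S2=74 S3=15 S4=27 blocked=[]
Op 8: conn=37 S1=14 S2=74 S3=15 S4=27 blocked=[]
Op 9: conn=60 S1=14 S2=74 S3=15 S4=27 blocked=[]
Op 10: conn=60 S1=14 S2=74 S3=29 S4=27 blocked=[]
Op 11: conn=60 S1=14 S2=74 S3=29 S4=42 blocked=[]
Op 12: conn=60 S1=14 S2=85 S3=29 S4=42 blocked=[]
Op 13: conn=40 S1=-6 S2=85 S3=29 S4=42 blocked=[1]
Op 14: conn=27 S1=-6 S2=85 S3=16 S4=42 blocked=[1]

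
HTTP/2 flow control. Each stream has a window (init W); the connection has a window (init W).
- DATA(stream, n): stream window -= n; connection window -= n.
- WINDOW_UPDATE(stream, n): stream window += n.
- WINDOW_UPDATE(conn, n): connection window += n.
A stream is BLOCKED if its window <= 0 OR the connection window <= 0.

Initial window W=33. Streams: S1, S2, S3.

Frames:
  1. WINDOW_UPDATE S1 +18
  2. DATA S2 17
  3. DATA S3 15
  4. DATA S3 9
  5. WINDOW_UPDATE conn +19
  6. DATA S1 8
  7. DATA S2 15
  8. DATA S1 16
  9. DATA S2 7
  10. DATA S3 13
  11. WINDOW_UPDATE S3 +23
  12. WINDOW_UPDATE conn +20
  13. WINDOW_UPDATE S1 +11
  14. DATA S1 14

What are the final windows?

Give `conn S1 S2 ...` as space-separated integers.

Answer: -42 24 -6 19

Derivation:
Op 1: conn=33 S1=51 S2=33 S3=33 blocked=[]
Op 2: conn=16 S1=51 S2=16 S3=33 blocked=[]
Op 3: conn=1 S1=51 S2=16 S3=18 blocked=[]
Op 4: conn=-8 S1=51 S2=16 S3=9 blocked=[1, 2, 3]
Op 5: conn=11 S1=51 S2=16 S3=9 blocked=[]
Op 6: conn=3 S1=43 S2=16 S3=9 blocked=[]
Op 7: conn=-12 S1=43 S2=1 S3=9 blocked=[1, 2, 3]
Op 8: conn=-28 S1=27 S2=1 S3=9 blocked=[1, 2, 3]
Op 9: conn=-35 S1=27 S2=-6 S3=9 blocked=[1, 2, 3]
Op 10: conn=-48 S1=27 S2=-6 S3=-4 blocked=[1, 2, 3]
Op 11: conn=-48 S1=27 S2=-6 S3=19 blocked=[1, 2, 3]
Op 12: conn=-28 S1=27 S2=-6 S3=19 blocked=[1, 2, 3]
Op 13: conn=-28 S1=38 S2=-6 S3=19 blocked=[1, 2, 3]
Op 14: conn=-42 S1=24 S2=-6 S3=19 blocked=[1, 2, 3]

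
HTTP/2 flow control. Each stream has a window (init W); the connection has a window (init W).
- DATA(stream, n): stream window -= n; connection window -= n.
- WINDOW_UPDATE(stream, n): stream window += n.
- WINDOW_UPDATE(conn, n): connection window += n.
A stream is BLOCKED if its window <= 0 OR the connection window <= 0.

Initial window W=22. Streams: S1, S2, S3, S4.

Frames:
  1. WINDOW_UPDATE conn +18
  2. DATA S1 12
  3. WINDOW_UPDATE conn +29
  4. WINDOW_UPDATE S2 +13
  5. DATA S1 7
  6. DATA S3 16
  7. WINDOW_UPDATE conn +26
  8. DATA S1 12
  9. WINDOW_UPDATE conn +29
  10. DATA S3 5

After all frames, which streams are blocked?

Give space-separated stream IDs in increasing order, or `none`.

Op 1: conn=40 S1=22 S2=22 S3=22 S4=22 blocked=[]
Op 2: conn=28 S1=10 S2=22 S3=22 S4=22 blocked=[]
Op 3: conn=57 S1=10 S2=22 S3=22 S4=22 blocked=[]
Op 4: conn=57 S1=10 S2=35 S3=22 S4=22 blocked=[]
Op 5: conn=50 S1=3 S2=35 S3=22 S4=22 blocked=[]
Op 6: conn=34 S1=3 S2=35 S3=6 S4=22 blocked=[]
Op 7: conn=60 S1=3 S2=35 S3=6 S4=22 blocked=[]
Op 8: conn=48 S1=-9 S2=35 S3=6 S4=22 blocked=[1]
Op 9: conn=77 S1=-9 S2=35 S3=6 S4=22 blocked=[1]
Op 10: conn=72 S1=-9 S2=35 S3=1 S4=22 blocked=[1]

Answer: S1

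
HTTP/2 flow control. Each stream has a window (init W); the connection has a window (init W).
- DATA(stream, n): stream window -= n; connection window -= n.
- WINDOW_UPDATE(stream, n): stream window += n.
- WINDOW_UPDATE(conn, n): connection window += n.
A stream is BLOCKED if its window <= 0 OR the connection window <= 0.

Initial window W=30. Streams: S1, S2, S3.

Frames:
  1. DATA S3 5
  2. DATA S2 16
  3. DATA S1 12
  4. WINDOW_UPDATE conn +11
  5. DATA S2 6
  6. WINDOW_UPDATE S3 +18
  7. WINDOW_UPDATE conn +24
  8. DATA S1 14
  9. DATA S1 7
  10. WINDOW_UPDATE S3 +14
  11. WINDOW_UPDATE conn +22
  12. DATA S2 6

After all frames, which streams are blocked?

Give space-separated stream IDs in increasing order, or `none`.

Op 1: conn=25 S1=30 S2=30 S3=25 blocked=[]
Op 2: conn=9 S1=30 S2=14 S3=25 blocked=[]
Op 3: conn=-3 S1=18 S2=14 S3=25 blocked=[1, 2, 3]
Op 4: conn=8 S1=18 S2=14 S3=25 blocked=[]
Op 5: conn=2 S1=18 S2=8 S3=25 blocked=[]
Op 6: conn=2 S1=18 S2=8 S3=43 blocked=[]
Op 7: conn=26 S1=18 S2=8 S3=43 blocked=[]
Op 8: conn=12 S1=4 S2=8 S3=43 blocked=[]
Op 9: conn=5 S1=-3 S2=8 S3=43 blocked=[1]
Op 10: conn=5 S1=-3 S2=8 S3=57 blocked=[1]
Op 11: conn=27 S1=-3 S2=8 S3=57 blocked=[1]
Op 12: conn=21 S1=-3 S2=2 S3=57 blocked=[1]

Answer: S1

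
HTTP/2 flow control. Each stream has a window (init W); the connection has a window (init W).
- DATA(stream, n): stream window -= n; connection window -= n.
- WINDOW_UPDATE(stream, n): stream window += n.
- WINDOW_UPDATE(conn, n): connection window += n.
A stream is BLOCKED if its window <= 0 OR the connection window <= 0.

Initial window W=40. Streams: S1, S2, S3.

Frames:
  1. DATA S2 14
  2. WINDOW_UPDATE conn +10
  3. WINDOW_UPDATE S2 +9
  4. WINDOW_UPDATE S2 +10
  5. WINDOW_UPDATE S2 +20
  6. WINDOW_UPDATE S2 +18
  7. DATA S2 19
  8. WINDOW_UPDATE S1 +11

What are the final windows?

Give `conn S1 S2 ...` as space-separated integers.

Answer: 17 51 64 40

Derivation:
Op 1: conn=26 S1=40 S2=26 S3=40 blocked=[]
Op 2: conn=36 S1=40 S2=26 S3=40 blocked=[]
Op 3: conn=36 S1=40 S2=35 S3=40 blocked=[]
Op 4: conn=36 S1=40 S2=45 S3=40 blocked=[]
Op 5: conn=36 S1=40 S2=65 S3=40 blocked=[]
Op 6: conn=36 S1=40 S2=83 S3=40 blocked=[]
Op 7: conn=17 S1=40 S2=64 S3=40 blocked=[]
Op 8: conn=17 S1=51 S2=64 S3=40 blocked=[]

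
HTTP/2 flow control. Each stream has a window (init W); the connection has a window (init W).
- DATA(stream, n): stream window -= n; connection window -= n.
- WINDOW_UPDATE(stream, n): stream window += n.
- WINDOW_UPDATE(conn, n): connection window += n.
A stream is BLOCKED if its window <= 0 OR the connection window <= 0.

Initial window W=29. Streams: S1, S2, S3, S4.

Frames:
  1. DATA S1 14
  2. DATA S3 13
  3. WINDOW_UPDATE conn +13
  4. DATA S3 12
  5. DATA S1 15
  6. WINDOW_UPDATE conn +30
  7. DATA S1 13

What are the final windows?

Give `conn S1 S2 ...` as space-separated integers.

Answer: 5 -13 29 4 29

Derivation:
Op 1: conn=15 S1=15 S2=29 S3=29 S4=29 blocked=[]
Op 2: conn=2 S1=15 S2=29 S3=16 S4=29 blocked=[]
Op 3: conn=15 S1=15 S2=29 S3=16 S4=29 blocked=[]
Op 4: conn=3 S1=15 S2=29 S3=4 S4=29 blocked=[]
Op 5: conn=-12 S1=0 S2=29 S3=4 S4=29 blocked=[1, 2, 3, 4]
Op 6: conn=18 S1=0 S2=29 S3=4 S4=29 blocked=[1]
Op 7: conn=5 S1=-13 S2=29 S3=4 S4=29 blocked=[1]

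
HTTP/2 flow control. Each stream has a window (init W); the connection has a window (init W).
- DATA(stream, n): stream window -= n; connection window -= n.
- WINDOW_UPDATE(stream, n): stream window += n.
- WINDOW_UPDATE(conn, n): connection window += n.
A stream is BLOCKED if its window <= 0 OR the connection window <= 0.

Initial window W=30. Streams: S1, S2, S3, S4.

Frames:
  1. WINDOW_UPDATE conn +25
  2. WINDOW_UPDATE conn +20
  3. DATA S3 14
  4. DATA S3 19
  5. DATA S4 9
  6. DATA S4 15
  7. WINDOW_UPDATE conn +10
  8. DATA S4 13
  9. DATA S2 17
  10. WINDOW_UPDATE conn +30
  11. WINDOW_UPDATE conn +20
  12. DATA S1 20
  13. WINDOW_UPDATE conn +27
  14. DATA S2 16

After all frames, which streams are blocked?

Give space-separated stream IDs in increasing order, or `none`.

Answer: S2 S3 S4

Derivation:
Op 1: conn=55 S1=30 S2=30 S3=30 S4=30 blocked=[]
Op 2: conn=75 S1=30 S2=30 S3=30 S4=30 blocked=[]
Op 3: conn=61 S1=30 S2=30 S3=16 S4=30 blocked=[]
Op 4: conn=42 S1=30 S2=30 S3=-3 S4=30 blocked=[3]
Op 5: conn=33 S1=30 S2=30 S3=-3 S4=21 blocked=[3]
Op 6: conn=18 S1=30 S2=30 S3=-3 S4=6 blocked=[3]
Op 7: conn=28 S1=30 S2=30 S3=-3 S4=6 blocked=[3]
Op 8: conn=15 S1=30 S2=30 S3=-3 S4=-7 blocked=[3, 4]
Op 9: conn=-2 S1=30 S2=13 S3=-3 S4=-7 blocked=[1, 2, 3, 4]
Op 10: conn=28 S1=30 S2=13 S3=-3 S4=-7 blocked=[3, 4]
Op 11: conn=48 S1=30 S2=13 S3=-3 S4=-7 blocked=[3, 4]
Op 12: conn=28 S1=10 S2=13 S3=-3 S4=-7 blocked=[3, 4]
Op 13: conn=55 S1=10 S2=13 S3=-3 S4=-7 blocked=[3, 4]
Op 14: conn=39 S1=10 S2=-3 S3=-3 S4=-7 blocked=[2, 3, 4]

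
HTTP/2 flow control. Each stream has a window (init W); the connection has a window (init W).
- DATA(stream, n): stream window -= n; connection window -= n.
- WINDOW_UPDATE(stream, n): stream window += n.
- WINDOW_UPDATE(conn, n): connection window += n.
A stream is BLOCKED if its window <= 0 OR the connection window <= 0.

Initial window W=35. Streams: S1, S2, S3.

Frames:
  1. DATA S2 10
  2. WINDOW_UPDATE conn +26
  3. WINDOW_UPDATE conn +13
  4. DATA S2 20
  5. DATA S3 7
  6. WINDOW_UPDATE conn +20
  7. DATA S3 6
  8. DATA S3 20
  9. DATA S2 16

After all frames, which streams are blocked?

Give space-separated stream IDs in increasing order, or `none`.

Op 1: conn=25 S1=35 S2=25 S3=35 blocked=[]
Op 2: conn=51 S1=35 S2=25 S3=35 blocked=[]
Op 3: conn=64 S1=35 S2=25 S3=35 blocked=[]
Op 4: conn=44 S1=35 S2=5 S3=35 blocked=[]
Op 5: conn=37 S1=35 S2=5 S3=28 blocked=[]
Op 6: conn=57 S1=35 S2=5 S3=28 blocked=[]
Op 7: conn=51 S1=35 S2=5 S3=22 blocked=[]
Op 8: conn=31 S1=35 S2=5 S3=2 blocked=[]
Op 9: conn=15 S1=35 S2=-11 S3=2 blocked=[2]

Answer: S2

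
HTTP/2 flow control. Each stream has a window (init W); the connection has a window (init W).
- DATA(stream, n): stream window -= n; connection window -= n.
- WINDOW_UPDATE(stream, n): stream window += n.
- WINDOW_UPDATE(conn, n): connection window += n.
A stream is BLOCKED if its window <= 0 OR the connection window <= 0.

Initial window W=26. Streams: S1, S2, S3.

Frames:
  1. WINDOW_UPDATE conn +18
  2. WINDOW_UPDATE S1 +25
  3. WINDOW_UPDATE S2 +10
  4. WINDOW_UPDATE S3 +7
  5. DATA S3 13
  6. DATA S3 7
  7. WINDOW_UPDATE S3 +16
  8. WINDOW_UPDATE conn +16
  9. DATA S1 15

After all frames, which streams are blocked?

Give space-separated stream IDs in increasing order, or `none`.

Op 1: conn=44 S1=26 S2=26 S3=26 blocked=[]
Op 2: conn=44 S1=51 S2=26 S3=26 blocked=[]
Op 3: conn=44 S1=51 S2=36 S3=26 blocked=[]
Op 4: conn=44 S1=51 S2=36 S3=33 blocked=[]
Op 5: conn=31 S1=51 S2=36 S3=20 blocked=[]
Op 6: conn=24 S1=51 S2=36 S3=13 blocked=[]
Op 7: conn=24 S1=51 S2=36 S3=29 blocked=[]
Op 8: conn=40 S1=51 S2=36 S3=29 blocked=[]
Op 9: conn=25 S1=36 S2=36 S3=29 blocked=[]

Answer: none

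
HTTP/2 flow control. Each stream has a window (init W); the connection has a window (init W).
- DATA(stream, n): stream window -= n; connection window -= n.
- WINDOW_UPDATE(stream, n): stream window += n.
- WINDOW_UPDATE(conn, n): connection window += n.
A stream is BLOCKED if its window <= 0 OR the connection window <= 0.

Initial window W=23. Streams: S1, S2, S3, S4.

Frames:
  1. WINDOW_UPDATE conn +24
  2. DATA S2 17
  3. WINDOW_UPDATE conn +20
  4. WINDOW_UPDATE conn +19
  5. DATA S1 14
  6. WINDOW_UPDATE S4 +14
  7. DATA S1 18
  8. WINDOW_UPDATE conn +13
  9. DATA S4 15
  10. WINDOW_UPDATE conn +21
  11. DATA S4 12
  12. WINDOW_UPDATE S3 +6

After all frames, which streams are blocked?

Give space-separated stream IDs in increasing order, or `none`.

Op 1: conn=47 S1=23 S2=23 S3=23 S4=23 blocked=[]
Op 2: conn=30 S1=23 S2=6 S3=23 S4=23 blocked=[]
Op 3: conn=50 S1=23 S2=6 S3=23 S4=23 blocked=[]
Op 4: conn=69 S1=23 S2=6 S3=23 S4=23 blocked=[]
Op 5: conn=55 S1=9 S2=6 S3=23 S4=23 blocked=[]
Op 6: conn=55 S1=9 S2=6 S3=23 S4=37 blocked=[]
Op 7: conn=37 S1=-9 S2=6 S3=23 S4=37 blocked=[1]
Op 8: conn=50 S1=-9 S2=6 S3=23 S4=37 blocked=[1]
Op 9: conn=35 S1=-9 S2=6 S3=23 S4=22 blocked=[1]
Op 10: conn=56 S1=-9 S2=6 S3=23 S4=22 blocked=[1]
Op 11: conn=44 S1=-9 S2=6 S3=23 S4=10 blocked=[1]
Op 12: conn=44 S1=-9 S2=6 S3=29 S4=10 blocked=[1]

Answer: S1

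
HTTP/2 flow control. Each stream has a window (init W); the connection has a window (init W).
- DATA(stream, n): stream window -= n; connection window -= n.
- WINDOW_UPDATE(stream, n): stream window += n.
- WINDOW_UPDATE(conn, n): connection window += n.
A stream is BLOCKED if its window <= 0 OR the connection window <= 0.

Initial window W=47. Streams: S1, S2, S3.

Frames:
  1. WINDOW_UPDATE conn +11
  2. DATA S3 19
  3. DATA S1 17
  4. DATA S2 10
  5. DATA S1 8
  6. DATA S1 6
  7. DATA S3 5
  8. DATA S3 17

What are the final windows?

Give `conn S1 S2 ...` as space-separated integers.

Op 1: conn=58 S1=47 S2=47 S3=47 blocked=[]
Op 2: conn=39 S1=47 S2=47 S3=28 blocked=[]
Op 3: conn=22 S1=30 S2=47 S3=28 blocked=[]
Op 4: conn=12 S1=30 S2=37 S3=28 blocked=[]
Op 5: conn=4 S1=22 S2=37 S3=28 blocked=[]
Op 6: conn=-2 S1=16 S2=37 S3=28 blocked=[1, 2, 3]
Op 7: conn=-7 S1=16 S2=37 S3=23 blocked=[1, 2, 3]
Op 8: conn=-24 S1=16 S2=37 S3=6 blocked=[1, 2, 3]

Answer: -24 16 37 6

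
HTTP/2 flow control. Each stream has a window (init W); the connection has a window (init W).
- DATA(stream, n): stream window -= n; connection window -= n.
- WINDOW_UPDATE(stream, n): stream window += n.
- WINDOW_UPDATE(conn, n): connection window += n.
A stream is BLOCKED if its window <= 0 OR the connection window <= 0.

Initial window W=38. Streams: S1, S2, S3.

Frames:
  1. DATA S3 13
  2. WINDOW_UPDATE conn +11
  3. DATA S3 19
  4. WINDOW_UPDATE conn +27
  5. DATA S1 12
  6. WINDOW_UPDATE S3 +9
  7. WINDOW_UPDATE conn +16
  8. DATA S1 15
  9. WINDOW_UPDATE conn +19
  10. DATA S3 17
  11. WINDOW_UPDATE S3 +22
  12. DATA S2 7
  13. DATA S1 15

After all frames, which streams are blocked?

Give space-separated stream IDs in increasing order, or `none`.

Op 1: conn=25 S1=38 S2=38 S3=25 blocked=[]
Op 2: conn=36 S1=38 S2=38 S3=25 blocked=[]
Op 3: conn=17 S1=38 S2=38 S3=6 blocked=[]
Op 4: conn=44 S1=38 S2=38 S3=6 blocked=[]
Op 5: conn=32 S1=26 S2=38 S3=6 blocked=[]
Op 6: conn=32 S1=26 S2=38 S3=15 blocked=[]
Op 7: conn=48 S1=26 S2=38 S3=15 blocked=[]
Op 8: conn=33 S1=11 S2=38 S3=15 blocked=[]
Op 9: conn=52 S1=11 S2=38 S3=15 blocked=[]
Op 10: conn=35 S1=11 S2=38 S3=-2 blocked=[3]
Op 11: conn=35 S1=11 S2=38 S3=20 blocked=[]
Op 12: conn=28 S1=11 S2=31 S3=20 blocked=[]
Op 13: conn=13 S1=-4 S2=31 S3=20 blocked=[1]

Answer: S1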